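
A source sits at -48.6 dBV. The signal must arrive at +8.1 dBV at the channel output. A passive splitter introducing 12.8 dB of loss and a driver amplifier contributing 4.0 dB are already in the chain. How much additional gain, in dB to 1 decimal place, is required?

The required make-up gain is the shortfall in the dB sum.
G = +8.1 − (-48.6) + 12.8 − 4.0 = 65.5 dB.

65.5 dB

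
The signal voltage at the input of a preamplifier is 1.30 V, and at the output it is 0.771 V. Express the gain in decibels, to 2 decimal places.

-4.54 dB

Voltage ratio → dB uses the 20·log₁₀ form:
20·log₁₀(0.771/1.30) = 20·log₁₀(0.5931) = -4.54 dB.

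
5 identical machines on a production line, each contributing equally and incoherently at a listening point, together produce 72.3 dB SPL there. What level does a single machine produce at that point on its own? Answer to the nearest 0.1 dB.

65.3 dB SPL

5 equal incoherent sources add 10·log₁₀(5) = 6.99 dB over one source.
L_one = 72.3 − 6.99 = 65.3 dB SPL.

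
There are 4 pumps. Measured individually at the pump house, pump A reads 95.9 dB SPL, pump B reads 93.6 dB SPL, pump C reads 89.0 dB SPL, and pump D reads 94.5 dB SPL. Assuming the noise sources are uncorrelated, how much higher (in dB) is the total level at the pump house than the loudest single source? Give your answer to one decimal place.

Uncorrelated sources add in intensity (power), not in dB.
L_total = 10·log₁₀(10^(95.9/10) + 10^(93.6/10) + 10^(89.0/10) + 10^(94.5/10)) = 99.91 dB SPL.
Excess over the loudest (95.9 dB): 99.91 − 95.9 = 4.0 dB.

4.0 dB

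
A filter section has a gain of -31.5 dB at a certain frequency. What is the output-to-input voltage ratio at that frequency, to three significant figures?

Voltage ratio = 10^(dB/20).
10^(-31.5/20) = 10^(-1.575) = 0.0266.

0.0266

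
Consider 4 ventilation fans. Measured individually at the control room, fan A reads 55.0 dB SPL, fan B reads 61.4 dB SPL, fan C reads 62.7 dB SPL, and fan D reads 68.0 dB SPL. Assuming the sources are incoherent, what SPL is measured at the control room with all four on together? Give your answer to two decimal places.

Add the sources as powers (linear), then convert back to dB:
L_total = 10·log₁₀(10^(55.0/10) + 10^(61.4/10) + 10^(62.7/10) + 10^(68.0/10)) = 10·log₁₀(9868000) = 69.94 dB SPL.

69.94 dB SPL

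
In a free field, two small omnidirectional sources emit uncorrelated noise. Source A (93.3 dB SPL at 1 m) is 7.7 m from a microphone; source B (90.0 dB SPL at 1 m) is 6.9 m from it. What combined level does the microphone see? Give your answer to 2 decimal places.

77.56 dB SPL

At the listener: L_A = 93.3 − 20·log₁₀(7.7) = 75.570 dB; L_B = 90.0 − 20·log₁₀(6.9) = 73.223 dB.
Combined: 10·log₁₀(10^(75.570/10)+10^(73.223/10)) = 77.56 dB SPL.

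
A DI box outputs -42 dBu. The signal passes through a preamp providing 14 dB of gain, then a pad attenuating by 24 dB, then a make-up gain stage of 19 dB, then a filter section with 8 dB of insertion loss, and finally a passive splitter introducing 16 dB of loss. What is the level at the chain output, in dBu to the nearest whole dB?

-57 dBu

In dB, series stages simply add:
-42 + 14 − 24 + 19 − 8 − 16 = -57 dBu.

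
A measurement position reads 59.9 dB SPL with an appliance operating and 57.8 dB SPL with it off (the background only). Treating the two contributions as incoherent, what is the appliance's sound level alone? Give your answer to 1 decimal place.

Remove the background by subtracting linear intensities:
L_src = 10·log₁₀(10^(59.9/10) − 10^(57.8/10)) = 10·log₁₀(374700) = 55.7 dB SPL.

55.7 dB SPL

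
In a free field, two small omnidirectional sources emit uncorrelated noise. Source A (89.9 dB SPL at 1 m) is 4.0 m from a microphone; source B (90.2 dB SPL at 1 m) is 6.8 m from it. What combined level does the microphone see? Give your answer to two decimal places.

79.23 dB SPL

At the listener: L_A = 89.9 − 20·log₁₀(4.0) = 77.859 dB; L_B = 90.2 − 20·log₁₀(6.8) = 73.550 dB.
Combined: 10·log₁₀(10^(77.859/10)+10^(73.550/10)) = 79.23 dB SPL.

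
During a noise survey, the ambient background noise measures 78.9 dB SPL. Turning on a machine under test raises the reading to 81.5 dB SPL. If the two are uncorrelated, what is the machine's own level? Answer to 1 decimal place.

Background correction is a power subtraction:
L_src = 10·log₁₀(10^(81.5/10) − 10^(78.9/10)) = 10·log₁₀(63630000) = 78.0 dB SPL.

78.0 dB SPL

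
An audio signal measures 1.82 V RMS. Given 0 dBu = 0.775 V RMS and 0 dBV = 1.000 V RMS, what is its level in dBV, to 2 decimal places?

+5.20 dBV

dBV = 20·log₁₀(V / 1.000 V).
20·log₁₀(1.82/1.000) = +5.20 dBV.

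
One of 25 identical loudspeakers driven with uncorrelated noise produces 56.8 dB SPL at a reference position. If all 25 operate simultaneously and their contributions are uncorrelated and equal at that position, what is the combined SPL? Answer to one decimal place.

25 equal incoherent sources raise the level by 10·log₁₀(25) = 13.98 dB.
L_total = 56.8 + 13.98 = 70.8 dB SPL.

70.8 dB SPL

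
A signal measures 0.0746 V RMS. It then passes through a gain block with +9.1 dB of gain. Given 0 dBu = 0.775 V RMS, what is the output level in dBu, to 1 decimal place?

-11.2 dBu

Input level: 20·log₁₀(0.0746/0.775) = -20.33 dBu.
Output: -20.33 + 9.1 = -11.2 dBu.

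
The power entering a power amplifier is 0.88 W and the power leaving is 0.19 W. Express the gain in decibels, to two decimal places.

Power ratio → dB uses the 10·log₁₀ form:
10·log₁₀(0.19/0.88) = 10·log₁₀(0.2159) = -6.66 dB.

-6.66 dB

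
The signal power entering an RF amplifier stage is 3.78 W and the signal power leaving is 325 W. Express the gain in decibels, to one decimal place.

19.3 dB

For a power ratio, dB = 10·log₁₀(P₂/P₁).
10·log₁₀(325/3.78) = 10·log₁₀(85.98) = 19.3 dB.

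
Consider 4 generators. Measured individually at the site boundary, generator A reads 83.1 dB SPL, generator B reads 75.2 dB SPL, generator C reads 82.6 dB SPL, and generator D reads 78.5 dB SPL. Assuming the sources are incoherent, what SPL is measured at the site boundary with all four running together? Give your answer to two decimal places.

Uncorrelated sources add in intensity (power), not in dB.
L_total = 10·log₁₀(10^(83.1/10) + 10^(75.2/10) + 10^(82.6/10) + 10^(78.5/10)) = 10·log₁₀(490100000) = 86.90 dB SPL.

86.90 dB SPL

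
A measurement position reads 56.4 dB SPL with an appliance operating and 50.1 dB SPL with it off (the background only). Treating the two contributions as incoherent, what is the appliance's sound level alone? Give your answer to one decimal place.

55.2 dB SPL

Background correction is a power subtraction:
L_src = 10·log₁₀(10^(56.4/10) − 10^(50.1/10)) = 10·log₁₀(334200) = 55.2 dB SPL.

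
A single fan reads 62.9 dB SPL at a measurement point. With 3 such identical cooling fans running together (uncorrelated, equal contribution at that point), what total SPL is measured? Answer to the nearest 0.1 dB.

3 equal incoherent sources raise the level by 10·log₁₀(3) = 4.77 dB.
L_total = 62.9 + 4.77 = 67.7 dB SPL.

67.7 dB SPL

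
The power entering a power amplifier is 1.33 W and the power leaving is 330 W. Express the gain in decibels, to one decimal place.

For a power ratio, dB = 10·log₁₀(P₂/P₁).
10·log₁₀(330/1.33) = 10·log₁₀(248.1) = 23.9 dB.

23.9 dB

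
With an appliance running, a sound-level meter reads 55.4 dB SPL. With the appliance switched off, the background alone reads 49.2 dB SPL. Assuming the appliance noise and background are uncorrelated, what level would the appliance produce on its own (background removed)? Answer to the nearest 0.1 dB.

Subtract intensities: L_src = 10·log₁₀(10^(L_total/10) − 10^(L_bg/10)).
L_src = 10·log₁₀(10^(55.4/10) − 10^(49.2/10)) = 10·log₁₀(263600) = 54.2 dB SPL.

54.2 dB SPL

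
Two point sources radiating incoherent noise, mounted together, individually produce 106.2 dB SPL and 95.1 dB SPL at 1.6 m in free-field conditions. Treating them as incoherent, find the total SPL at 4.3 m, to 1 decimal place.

97.9 dB SPL

Combined at 1.6 m: 10·log₁₀(10^(106.2/10)+10^(95.1/10)) = 106.52 dB SPL.
Then apply −20·log₁₀(4.3/1.6) = -8.59 dB → 97.9 dB SPL.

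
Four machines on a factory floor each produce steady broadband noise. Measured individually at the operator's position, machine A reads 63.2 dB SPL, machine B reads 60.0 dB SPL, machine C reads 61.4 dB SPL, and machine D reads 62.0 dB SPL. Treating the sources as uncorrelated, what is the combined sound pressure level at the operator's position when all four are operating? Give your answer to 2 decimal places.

Incoherent sources sum as intensities:
L_total = 10·log₁₀(10^(63.2/10) + 10^(60.0/10) + 10^(61.4/10) + 10^(62.0/10)) = 10·log₁₀(6055000) = 67.82 dB SPL.

67.82 dB SPL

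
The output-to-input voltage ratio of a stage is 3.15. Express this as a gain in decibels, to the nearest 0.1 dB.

For a voltage ratio, dB = 20·log₁₀(V₂/V₁).
20·log₁₀(3.15) = 10.0 dB.

10.0 dB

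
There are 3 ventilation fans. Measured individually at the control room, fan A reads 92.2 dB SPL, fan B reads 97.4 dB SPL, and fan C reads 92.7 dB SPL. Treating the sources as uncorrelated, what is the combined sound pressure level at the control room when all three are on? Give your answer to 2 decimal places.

99.55 dB SPL

Incoherent sources sum as intensities:
L_total = 10·log₁₀(10^(92.2/10) + 10^(97.4/10) + 10^(92.7/10)) = 10·log₁₀(9017000000) = 99.55 dB SPL.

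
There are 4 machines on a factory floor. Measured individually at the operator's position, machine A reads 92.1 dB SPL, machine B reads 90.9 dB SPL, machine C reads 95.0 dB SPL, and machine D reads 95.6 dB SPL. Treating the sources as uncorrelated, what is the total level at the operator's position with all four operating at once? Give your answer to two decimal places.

99.84 dB SPL

Add the sources as powers (linear), then convert back to dB:
L_total = 10·log₁₀(10^(92.1/10) + 10^(90.9/10) + 10^(95.0/10) + 10^(95.6/10)) = 10·log₁₀(9645000000) = 99.84 dB SPL.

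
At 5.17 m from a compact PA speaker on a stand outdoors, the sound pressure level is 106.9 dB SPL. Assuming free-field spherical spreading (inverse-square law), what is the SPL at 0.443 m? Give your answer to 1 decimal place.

Free-field point source: level drops by 20·log₁₀ of the distance ratio.
ΔL = −20·log₁₀(0.443/5.17) = 21.34 dB, so L₂ = 106.9 + (21.34) = 128.2 dB SPL.

128.2 dB SPL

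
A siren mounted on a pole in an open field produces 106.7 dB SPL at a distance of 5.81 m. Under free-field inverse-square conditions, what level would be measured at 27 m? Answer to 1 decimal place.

For a point source in a free field, ΔL = −20·log₁₀(d₂/d₁).
ΔL = −20·log₁₀(27/5.81) = -13.34 dB, so L₂ = 106.7 + (-13.34) = 93.4 dB SPL.

93.4 dB SPL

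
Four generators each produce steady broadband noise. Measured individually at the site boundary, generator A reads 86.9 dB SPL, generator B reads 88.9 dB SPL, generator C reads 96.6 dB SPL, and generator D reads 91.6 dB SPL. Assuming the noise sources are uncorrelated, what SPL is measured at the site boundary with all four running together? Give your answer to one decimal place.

Uncorrelated sources add in intensity (power), not in dB.
L_total = 10·log₁₀(10^(86.9/10) + 10^(88.9/10) + 10^(96.6/10) + 10^(91.6/10)) = 10·log₁₀(7282000000) = 98.6 dB SPL.

98.6 dB SPL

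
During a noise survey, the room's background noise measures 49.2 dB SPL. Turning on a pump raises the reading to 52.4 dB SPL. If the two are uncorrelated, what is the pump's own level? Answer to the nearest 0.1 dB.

49.6 dB SPL

Remove the background by subtracting linear intensities:
L_src = 10·log₁₀(10^(52.4/10) − 10^(49.2/10)) = 10·log₁₀(90600) = 49.6 dB SPL.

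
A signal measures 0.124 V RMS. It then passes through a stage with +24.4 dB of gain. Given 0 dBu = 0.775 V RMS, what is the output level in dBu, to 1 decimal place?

Input level: 20·log₁₀(0.124/0.775) = -15.92 dBu.
Output: -15.92 + 24.4 = +8.5 dBu.

+8.5 dBu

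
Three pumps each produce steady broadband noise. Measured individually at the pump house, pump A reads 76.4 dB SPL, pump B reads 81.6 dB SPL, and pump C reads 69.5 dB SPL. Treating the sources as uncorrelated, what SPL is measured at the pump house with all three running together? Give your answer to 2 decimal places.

82.95 dB SPL

Add the sources as powers (linear), then convert back to dB:
L_total = 10·log₁₀(10^(76.4/10) + 10^(81.6/10) + 10^(69.5/10)) = 10·log₁₀(197100000) = 82.95 dB SPL.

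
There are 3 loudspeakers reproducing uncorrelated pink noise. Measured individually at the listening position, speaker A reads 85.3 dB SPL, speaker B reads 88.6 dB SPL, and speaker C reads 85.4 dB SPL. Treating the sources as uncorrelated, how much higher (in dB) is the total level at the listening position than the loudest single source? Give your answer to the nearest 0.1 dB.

2.9 dB

Incoherent sources sum as intensities:
L_total = 10·log₁₀(10^(85.3/10) + 10^(88.6/10) + 10^(85.4/10)) = 91.49 dB SPL.
Excess over the loudest (88.6 dB): 91.49 − 88.6 = 2.9 dB.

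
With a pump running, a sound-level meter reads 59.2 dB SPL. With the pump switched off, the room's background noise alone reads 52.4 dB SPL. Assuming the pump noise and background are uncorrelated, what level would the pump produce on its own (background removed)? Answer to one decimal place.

Subtract intensities: L_src = 10·log₁₀(10^(L_total/10) − 10^(L_bg/10)).
L_src = 10·log₁₀(10^(59.2/10) − 10^(52.4/10)) = 10·log₁₀(658000) = 58.2 dB SPL.

58.2 dB SPL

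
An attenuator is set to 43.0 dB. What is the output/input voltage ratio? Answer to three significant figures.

Voltage ratio = 10^(dB/20).
10^(-43.0/20) = 10^(-2.150) = 0.00708.

0.00708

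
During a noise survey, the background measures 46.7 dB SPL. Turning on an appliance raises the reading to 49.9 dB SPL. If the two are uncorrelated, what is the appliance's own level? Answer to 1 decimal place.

Background correction is a power subtraction:
L_src = 10·log₁₀(10^(49.9/10) − 10^(46.7/10)) = 10·log₁₀(50950) = 47.1 dB SPL.

47.1 dB SPL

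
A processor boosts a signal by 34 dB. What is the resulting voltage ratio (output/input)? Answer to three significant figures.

Voltage ratio = 10^(dB/20).
10^(34/20) = 10^(1.700) = 50.1.

50.1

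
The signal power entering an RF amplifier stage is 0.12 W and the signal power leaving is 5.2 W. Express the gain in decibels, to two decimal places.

Power ratio → dB uses the 10·log₁₀ form:
10·log₁₀(5.2/0.12) = 10·log₁₀(43.33) = 16.37 dB.

16.37 dB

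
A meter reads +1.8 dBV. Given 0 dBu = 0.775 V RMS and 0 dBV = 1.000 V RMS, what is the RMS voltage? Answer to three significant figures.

1.23 V

V = 1.000 V × 10^(+1.8/20).
= 1.000 × 1.230 = 1.23 V.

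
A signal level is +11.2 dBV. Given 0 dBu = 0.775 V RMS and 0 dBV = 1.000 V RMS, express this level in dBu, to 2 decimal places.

The offset between the scales is 20·log₁₀(0.775/1.000) = −2.214 dB.
So dBu = +11.2 + 2.214 = +13.41 dBu.

+13.41 dBu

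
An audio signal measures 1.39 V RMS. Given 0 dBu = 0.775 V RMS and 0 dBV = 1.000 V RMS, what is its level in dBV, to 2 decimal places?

+2.86 dBV

dBV = 20·log₁₀(V / 1.000 V).
20·log₁₀(1.39/1.000) = +2.86 dBV.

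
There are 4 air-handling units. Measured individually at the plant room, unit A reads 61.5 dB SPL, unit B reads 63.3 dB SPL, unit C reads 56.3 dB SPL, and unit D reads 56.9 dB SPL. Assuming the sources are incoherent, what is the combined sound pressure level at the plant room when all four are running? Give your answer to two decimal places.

66.50 dB SPL

Incoherent sources sum as intensities:
L_total = 10·log₁₀(10^(61.5/10) + 10^(63.3/10) + 10^(56.3/10) + 10^(56.9/10)) = 10·log₁₀(4467000) = 66.50 dB SPL.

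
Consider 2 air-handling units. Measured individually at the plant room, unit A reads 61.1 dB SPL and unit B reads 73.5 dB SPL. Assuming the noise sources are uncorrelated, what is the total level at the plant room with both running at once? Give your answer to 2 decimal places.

73.74 dB SPL

Uncorrelated sources add in intensity (power), not in dB.
L_total = 10·log₁₀(10^(61.1/10) + 10^(73.5/10)) = 10·log₁₀(23680000) = 73.74 dB SPL.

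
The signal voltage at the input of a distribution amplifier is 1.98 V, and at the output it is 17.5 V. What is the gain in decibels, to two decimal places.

Voltage is an amplitude quantity, so gain = 20·log₁₀(V_out/V_in).
20·log₁₀(17.5/1.98) = 20·log₁₀(8.838) = 18.93 dB.

18.93 dB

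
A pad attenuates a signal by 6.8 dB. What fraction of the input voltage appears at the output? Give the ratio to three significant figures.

0.457

Voltage ratio = 10^(dB/20).
10^(-6.8/20) = 10^(-0.3400) = 0.457.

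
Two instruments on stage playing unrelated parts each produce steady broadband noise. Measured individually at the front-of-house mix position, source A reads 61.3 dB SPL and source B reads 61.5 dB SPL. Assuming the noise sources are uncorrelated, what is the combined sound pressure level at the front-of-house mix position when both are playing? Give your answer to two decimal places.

64.41 dB SPL

Add the sources as powers (linear), then convert back to dB:
L_total = 10·log₁₀(10^(61.3/10) + 10^(61.5/10)) = 10·log₁₀(2762000) = 64.41 dB SPL.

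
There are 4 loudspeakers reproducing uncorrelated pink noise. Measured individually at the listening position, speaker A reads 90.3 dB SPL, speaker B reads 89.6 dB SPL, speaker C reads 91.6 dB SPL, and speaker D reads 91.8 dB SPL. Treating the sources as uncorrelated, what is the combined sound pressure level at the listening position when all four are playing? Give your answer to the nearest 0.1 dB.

Incoherent sources sum as intensities:
L_total = 10·log₁₀(10^(90.3/10) + 10^(89.6/10) + 10^(91.6/10) + 10^(91.8/10)) = 10·log₁₀(4943000000) = 96.9 dB SPL.

96.9 dB SPL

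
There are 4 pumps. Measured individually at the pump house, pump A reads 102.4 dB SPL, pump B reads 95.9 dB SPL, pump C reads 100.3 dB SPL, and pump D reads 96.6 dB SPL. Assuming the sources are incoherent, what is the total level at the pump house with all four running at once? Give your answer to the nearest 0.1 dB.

105.6 dB SPL

Uncorrelated sources add in intensity (power), not in dB.
L_total = 10·log₁₀(10^(102.4/10) + 10^(95.9/10) + 10^(100.3/10) + 10^(96.6/10)) = 10·log₁₀(36555000000) = 105.6 dB SPL.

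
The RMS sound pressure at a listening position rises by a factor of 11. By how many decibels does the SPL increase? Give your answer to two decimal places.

SPL change from a pressure ratio uses the 20·log₁₀ form:
20·log₁₀(11) = 20.83 dB.

20.83 dB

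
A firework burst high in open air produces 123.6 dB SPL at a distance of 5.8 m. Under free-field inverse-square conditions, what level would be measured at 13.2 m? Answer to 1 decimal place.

Inverse-square spreading gives ΔL = −20·log₁₀(d₂/d₁).
ΔL = −20·log₁₀(13.2/5.8) = -7.14 dB, so L₂ = 123.6 + (-7.14) = 116.5 dB SPL.

116.5 dB SPL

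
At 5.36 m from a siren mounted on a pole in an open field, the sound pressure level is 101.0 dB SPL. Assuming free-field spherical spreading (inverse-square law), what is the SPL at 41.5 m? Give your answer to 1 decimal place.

Inverse-square spreading gives ΔL = −20·log₁₀(d₂/d₁).
ΔL = −20·log₁₀(41.5/5.36) = -17.78 dB, so L₂ = 101.0 + (-17.78) = 83.2 dB SPL.

83.2 dB SPL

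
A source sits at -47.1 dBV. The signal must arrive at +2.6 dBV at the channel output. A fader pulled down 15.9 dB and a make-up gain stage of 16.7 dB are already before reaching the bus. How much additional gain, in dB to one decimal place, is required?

The required make-up gain is the shortfall in the dB sum.
G = +2.6 − (-47.1) + 15.9 − 16.7 = 48.9 dB.

48.9 dB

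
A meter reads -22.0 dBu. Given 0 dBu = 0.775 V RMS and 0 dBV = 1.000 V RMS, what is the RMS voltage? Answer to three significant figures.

V = 0.775 V × 10^(-22.0/20).
= 0.775 × 0.07943 = 0.0616 V.

0.0616 V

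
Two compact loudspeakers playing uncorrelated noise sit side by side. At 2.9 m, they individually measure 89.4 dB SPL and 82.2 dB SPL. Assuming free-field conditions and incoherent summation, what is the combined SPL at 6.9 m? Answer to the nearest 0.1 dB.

Combined at 2.9 m: 10·log₁₀(10^(89.4/10)+10^(82.2/10)) = 90.16 dB SPL.
Then apply −20·log₁₀(6.9/2.9) = -7.53 dB → 82.6 dB SPL.

82.6 dB SPL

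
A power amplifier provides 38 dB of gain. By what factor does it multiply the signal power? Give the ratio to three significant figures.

Power ratio = 10^(dB/10).
10^(38/10) = 10^(3.800) = 6310.

6310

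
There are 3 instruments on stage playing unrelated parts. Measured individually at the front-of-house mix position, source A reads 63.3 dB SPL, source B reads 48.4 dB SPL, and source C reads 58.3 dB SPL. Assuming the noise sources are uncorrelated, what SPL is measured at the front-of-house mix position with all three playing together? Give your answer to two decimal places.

64.60 dB SPL

Add the sources as powers (linear), then convert back to dB:
L_total = 10·log₁₀(10^(63.3/10) + 10^(48.4/10) + 10^(58.3/10)) = 10·log₁₀(2883000) = 64.60 dB SPL.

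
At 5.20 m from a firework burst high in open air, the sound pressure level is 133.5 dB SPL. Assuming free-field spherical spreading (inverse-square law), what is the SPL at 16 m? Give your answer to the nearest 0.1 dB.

123.7 dB SPL

For a point source in a free field, ΔL = −20·log₁₀(d₂/d₁).
ΔL = −20·log₁₀(16/5.20) = -9.76 dB, so L₂ = 133.5 + (-9.76) = 123.7 dB SPL.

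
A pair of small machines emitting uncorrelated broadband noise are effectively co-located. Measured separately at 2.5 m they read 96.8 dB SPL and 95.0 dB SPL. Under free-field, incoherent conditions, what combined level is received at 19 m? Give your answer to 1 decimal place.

81.4 dB SPL

Combined at 2.5 m: 10·log₁₀(10^(96.8/10)+10^(95.0/10)) = 99.00 dB SPL.
Then apply −20·log₁₀(19/2.5) = -17.62 dB → 81.4 dB SPL.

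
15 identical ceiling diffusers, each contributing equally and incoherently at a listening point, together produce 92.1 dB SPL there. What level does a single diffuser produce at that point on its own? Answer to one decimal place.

15 equal incoherent sources add 10·log₁₀(15) = 11.76 dB over one source.
L_one = 92.1 − 11.76 = 80.3 dB SPL.

80.3 dB SPL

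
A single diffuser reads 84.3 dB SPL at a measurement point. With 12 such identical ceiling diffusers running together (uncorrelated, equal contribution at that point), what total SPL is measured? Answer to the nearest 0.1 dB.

95.1 dB SPL

12 equal incoherent sources raise the level by 10·log₁₀(12) = 10.79 dB.
L_total = 84.3 + 10.79 = 95.1 dB SPL.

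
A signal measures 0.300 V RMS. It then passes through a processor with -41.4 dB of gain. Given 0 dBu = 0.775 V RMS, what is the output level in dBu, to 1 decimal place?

-49.6 dBu

Input level: 20·log₁₀(0.300/0.775) = -8.24 dBu.
Output: -8.24 − 41.4 = -49.6 dBu.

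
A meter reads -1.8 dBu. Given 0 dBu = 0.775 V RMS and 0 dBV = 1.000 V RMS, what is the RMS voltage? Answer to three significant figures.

0.630 V

V = 0.775 V × 10^(-1.8/20).
= 0.775 × 0.8128 = 0.630 V.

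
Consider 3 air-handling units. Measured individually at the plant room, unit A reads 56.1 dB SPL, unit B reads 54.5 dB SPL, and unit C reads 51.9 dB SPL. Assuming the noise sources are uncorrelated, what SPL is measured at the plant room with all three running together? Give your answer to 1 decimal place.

59.3 dB SPL

Incoherent sources sum as intensities:
L_total = 10·log₁₀(10^(56.1/10) + 10^(54.5/10) + 10^(51.9/10)) = 10·log₁₀(844100) = 59.3 dB SPL.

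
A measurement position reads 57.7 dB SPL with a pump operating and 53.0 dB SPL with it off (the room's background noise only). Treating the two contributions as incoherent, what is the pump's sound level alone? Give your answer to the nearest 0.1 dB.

Background correction is a power subtraction:
L_src = 10·log₁₀(10^(57.7/10) − 10^(53.0/10)) = 10·log₁₀(389300) = 55.9 dB SPL.

55.9 dB SPL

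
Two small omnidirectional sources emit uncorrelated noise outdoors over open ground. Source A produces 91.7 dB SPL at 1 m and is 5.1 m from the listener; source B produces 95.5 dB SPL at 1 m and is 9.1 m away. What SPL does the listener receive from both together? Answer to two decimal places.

At the listener: L_A = 91.7 − 20·log₁₀(5.1) = 77.549 dB; L_B = 95.5 − 20·log₁₀(9.1) = 76.319 dB.
Combined: 10·log₁₀(10^(77.549/10)+10^(76.319/10)) = 79.99 dB SPL.

79.99 dB SPL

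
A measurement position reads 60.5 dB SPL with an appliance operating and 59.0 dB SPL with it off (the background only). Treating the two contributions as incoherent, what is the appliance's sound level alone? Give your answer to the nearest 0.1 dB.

55.2 dB SPL

Subtract intensities: L_src = 10·log₁₀(10^(L_total/10) − 10^(L_bg/10)).
L_src = 10·log₁₀(10^(60.5/10) − 10^(59.0/10)) = 10·log₁₀(327700) = 55.2 dB SPL.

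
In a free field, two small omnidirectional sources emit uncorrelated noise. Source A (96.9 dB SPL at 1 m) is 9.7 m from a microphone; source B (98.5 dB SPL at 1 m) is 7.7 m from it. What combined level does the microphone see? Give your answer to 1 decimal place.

82.3 dB SPL

At the listener: L_A = 96.9 − 20·log₁₀(9.7) = 77.16 dB; L_B = 98.5 − 20·log₁₀(7.7) = 80.77 dB.
Combined: 10·log₁₀(10^(77.16/10)+10^(80.77/10)) = 82.3 dB SPL.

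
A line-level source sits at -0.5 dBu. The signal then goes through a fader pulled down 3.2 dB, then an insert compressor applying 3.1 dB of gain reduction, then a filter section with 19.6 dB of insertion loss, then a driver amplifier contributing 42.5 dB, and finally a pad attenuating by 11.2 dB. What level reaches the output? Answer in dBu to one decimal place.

Gain stages sum in dB:
-0.5 − 3.2 − 3.1 − 19.6 + 42.5 − 11.2 = +4.9 dBu.

+4.9 dBu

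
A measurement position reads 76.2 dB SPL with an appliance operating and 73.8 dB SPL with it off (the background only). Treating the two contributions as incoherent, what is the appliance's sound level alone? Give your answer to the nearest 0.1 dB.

72.5 dB SPL

Subtract intensities: L_src = 10·log₁₀(10^(L_total/10) − 10^(L_bg/10)).
L_src = 10·log₁₀(10^(76.2/10) − 10^(73.8/10)) = 10·log₁₀(17700000) = 72.5 dB SPL.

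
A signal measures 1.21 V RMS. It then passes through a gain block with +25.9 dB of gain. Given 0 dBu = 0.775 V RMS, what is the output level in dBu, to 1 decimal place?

+29.8 dBu

Input level: 20·log₁₀(1.21/0.775) = 3.87 dBu.
Output: 3.87 + 25.9 = +29.8 dBu.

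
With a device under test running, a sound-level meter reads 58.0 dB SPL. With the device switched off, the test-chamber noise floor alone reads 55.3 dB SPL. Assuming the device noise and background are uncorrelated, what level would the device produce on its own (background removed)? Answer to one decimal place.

54.7 dB SPL

Remove the background by subtracting linear intensities:
L_src = 10·log₁₀(10^(58.0/10) − 10^(55.3/10)) = 10·log₁₀(292100) = 54.7 dB SPL.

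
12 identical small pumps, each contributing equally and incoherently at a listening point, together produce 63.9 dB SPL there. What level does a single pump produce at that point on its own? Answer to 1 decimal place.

53.1 dB SPL

12 equal incoherent sources add 10·log₁₀(12) = 10.79 dB over one source.
L_one = 63.9 − 10.79 = 53.1 dB SPL.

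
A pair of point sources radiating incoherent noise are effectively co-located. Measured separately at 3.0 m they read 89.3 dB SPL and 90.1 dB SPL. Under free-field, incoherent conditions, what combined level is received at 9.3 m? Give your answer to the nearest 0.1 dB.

82.9 dB SPL

Combined at 3.0 m: 10·log₁₀(10^(89.3/10)+10^(90.1/10)) = 92.73 dB SPL.
Then apply −20·log₁₀(9.3/3.0) = -9.83 dB → 82.9 dB SPL.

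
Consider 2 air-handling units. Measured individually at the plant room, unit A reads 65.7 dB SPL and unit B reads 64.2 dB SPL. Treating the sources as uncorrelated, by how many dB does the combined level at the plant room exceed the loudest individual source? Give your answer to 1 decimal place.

2.3 dB

Uncorrelated sources add in intensity (power), not in dB.
L_total = 10·log₁₀(10^(65.7/10) + 10^(64.2/10)) = 68.02 dB SPL.
Excess over the loudest (65.7 dB): 68.02 − 65.7 = 2.3 dB.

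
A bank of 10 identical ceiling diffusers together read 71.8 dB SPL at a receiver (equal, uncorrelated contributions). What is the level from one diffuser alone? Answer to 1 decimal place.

61.8 dB SPL

10 equal incoherent sources add 10·log₁₀(10) = 10.00 dB over one source.
L_one = 71.8 − 10.00 = 61.8 dB SPL.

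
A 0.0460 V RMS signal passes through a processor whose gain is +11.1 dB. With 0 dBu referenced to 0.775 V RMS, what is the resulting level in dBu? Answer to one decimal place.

-13.4 dBu

Input level: 20·log₁₀(0.0460/0.775) = -24.53 dBu.
Output: -24.53 + 11.1 = -13.4 dBu.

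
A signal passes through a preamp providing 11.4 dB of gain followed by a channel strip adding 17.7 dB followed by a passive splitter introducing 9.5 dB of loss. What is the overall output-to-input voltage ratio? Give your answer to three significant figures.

Net gain = 11.4 + 17.7 + (−9.5) = 19.6 dB.
Voltage ratio = 10^(19.6/20) = 9.55.

9.55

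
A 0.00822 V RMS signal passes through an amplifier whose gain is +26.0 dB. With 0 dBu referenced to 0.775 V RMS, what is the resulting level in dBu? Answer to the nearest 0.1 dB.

Input level: 20·log₁₀(0.00822/0.775) = -39.49 dBu.
Output: -39.49 + 26.0 = -13.5 dBu.

-13.5 dBu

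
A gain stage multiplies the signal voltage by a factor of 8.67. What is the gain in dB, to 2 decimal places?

18.76 dB

Voltage is an amplitude quantity, so gain = 20·log₁₀(V_out/V_in).
20·log₁₀(8.67) = 18.76 dB.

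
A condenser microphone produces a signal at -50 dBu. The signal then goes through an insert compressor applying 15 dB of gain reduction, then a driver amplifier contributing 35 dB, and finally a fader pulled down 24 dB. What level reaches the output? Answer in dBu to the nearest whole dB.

Cascaded gains and losses add directly in dB.
-50 − 15 + 35 − 24 = -54 dBu.

-54 dBu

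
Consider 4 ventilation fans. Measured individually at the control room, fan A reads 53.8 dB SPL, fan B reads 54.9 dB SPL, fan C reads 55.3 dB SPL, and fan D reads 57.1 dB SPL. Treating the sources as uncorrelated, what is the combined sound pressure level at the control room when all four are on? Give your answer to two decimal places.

Incoherent sources sum as intensities:
L_total = 10·log₁₀(10^(53.8/10) + 10^(54.9/10) + 10^(55.3/10) + 10^(57.1/10)) = 10·log₁₀(1401000) = 61.46 dB SPL.

61.46 dB SPL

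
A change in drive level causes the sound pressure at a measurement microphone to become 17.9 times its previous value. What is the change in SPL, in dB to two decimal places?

Sound pressure is an amplitude quantity: ΔL = 20·log₁₀(p₂/p₁).
20·log₁₀(17.9) = 25.06 dB.

25.06 dB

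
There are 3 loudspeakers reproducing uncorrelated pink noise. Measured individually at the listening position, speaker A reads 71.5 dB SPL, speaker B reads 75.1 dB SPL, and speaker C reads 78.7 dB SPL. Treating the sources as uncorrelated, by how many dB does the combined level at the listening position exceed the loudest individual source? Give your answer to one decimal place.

Uncorrelated sources add in intensity (power), not in dB.
L_total = 10·log₁₀(10^(71.5/10) + 10^(75.1/10) + 10^(78.7/10)) = 80.81 dB SPL.
Excess over the loudest (78.7 dB): 80.81 − 78.7 = 2.1 dB.

2.1 dB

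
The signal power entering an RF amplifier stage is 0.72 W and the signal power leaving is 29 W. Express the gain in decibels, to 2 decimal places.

Power is a power quantity, so gain = 10·log₁₀(P_out/P_in).
10·log₁₀(29/0.72) = 10·log₁₀(40.28) = 16.05 dB.

16.05 dB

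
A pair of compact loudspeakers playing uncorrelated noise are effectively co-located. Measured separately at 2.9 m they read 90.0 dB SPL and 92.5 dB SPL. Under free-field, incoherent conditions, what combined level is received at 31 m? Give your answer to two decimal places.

Combined at 2.9 m: 10·log₁₀(10^(90.0/10)+10^(92.5/10)) = 94.438 dB SPL.
Then apply −20·log₁₀(31/2.9) = -20.579 dB → 73.86 dB SPL.

73.86 dB SPL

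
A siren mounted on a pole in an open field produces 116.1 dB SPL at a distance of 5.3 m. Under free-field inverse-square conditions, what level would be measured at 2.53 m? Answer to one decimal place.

Inverse-square spreading gives ΔL = −20·log₁₀(d₂/d₁).
ΔL = −20·log₁₀(2.53/5.3) = 6.42 dB, so L₂ = 116.1 + (6.42) = 122.5 dB SPL.

122.5 dB SPL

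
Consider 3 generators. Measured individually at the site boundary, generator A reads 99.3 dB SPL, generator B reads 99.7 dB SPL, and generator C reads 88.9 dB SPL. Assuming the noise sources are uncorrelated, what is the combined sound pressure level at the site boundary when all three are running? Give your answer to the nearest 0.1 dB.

102.7 dB SPL

Add the sources as powers (linear), then convert back to dB:
L_total = 10·log₁₀(10^(99.3/10) + 10^(99.7/10) + 10^(88.9/10)) = 10·log₁₀(18620000000) = 102.7 dB SPL.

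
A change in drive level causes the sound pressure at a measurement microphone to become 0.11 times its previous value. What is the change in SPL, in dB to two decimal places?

Sound pressure is an amplitude quantity: ΔL = 20·log₁₀(p₂/p₁).
20·log₁₀(0.11) = -19.17 dB.

-19.17 dB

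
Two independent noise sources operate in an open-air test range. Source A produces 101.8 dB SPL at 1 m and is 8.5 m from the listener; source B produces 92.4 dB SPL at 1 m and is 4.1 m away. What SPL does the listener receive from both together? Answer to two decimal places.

84.95 dB SPL

At the listener: L_A = 101.8 − 20·log₁₀(8.5) = 83.212 dB; L_B = 92.4 − 20·log₁₀(4.1) = 80.144 dB.
Combined: 10·log₁₀(10^(83.212/10)+10^(80.144/10)) = 84.95 dB SPL.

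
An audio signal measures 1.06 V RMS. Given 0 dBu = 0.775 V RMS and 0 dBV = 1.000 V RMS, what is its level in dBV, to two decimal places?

+0.51 dBV

dBV = 20·log₁₀(V / 1.000 V).
20·log₁₀(1.06/1.000) = +0.51 dBV.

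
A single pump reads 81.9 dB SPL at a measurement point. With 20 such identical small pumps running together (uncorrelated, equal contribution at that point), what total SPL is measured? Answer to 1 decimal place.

94.9 dB SPL

20 equal incoherent sources raise the level by 10·log₁₀(20) = 13.01 dB.
L_total = 81.9 + 13.01 = 94.9 dB SPL.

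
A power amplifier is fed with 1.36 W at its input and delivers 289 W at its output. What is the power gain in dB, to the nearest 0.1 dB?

Power ratio → dB uses the 10·log₁₀ form:
10·log₁₀(289/1.36) = 10·log₁₀(212.5) = 23.3 dB.

23.3 dB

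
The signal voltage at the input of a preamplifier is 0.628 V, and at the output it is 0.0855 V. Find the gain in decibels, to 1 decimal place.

-17.3 dB

Voltage ratio → dB uses the 20·log₁₀ form:
20·log₁₀(0.0855/0.628) = 20·log₁₀(0.1361) = -17.3 dB.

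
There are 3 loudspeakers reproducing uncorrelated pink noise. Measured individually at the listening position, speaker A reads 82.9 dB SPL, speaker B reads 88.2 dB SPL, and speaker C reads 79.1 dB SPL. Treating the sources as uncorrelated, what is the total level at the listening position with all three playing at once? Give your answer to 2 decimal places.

89.72 dB SPL

Incoherent sources sum as intensities:
L_total = 10·log₁₀(10^(82.9/10) + 10^(88.2/10) + 10^(79.1/10)) = 10·log₁₀(937000000) = 89.72 dB SPL.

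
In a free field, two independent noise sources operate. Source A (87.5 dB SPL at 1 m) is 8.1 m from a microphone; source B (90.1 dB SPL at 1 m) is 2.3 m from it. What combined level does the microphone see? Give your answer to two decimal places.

At the listener: L_A = 87.5 − 20·log₁₀(8.1) = 69.330 dB; L_B = 90.1 − 20·log₁₀(2.3) = 82.865 dB.
Combined: 10·log₁₀(10^(69.330/10)+10^(82.865/10)) = 83.05 dB SPL.

83.05 dB SPL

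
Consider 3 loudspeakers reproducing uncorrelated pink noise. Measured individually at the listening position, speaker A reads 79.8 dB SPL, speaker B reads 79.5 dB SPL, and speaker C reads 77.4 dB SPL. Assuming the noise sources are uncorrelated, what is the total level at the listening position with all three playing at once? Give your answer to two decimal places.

Uncorrelated sources add in intensity (power), not in dB.
L_total = 10·log₁₀(10^(79.8/10) + 10^(79.5/10) + 10^(77.4/10)) = 10·log₁₀(239600000) = 83.79 dB SPL.

83.79 dB SPL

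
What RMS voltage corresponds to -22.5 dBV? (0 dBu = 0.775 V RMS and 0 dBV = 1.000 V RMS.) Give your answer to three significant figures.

V = 1.000 V × 10^(-22.5/20).
= 1.000 × 0.07499 = 0.0750 V.

0.0750 V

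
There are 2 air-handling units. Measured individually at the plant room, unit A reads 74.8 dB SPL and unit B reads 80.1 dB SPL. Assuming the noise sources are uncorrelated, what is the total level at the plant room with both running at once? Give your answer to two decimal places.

81.22 dB SPL

Uncorrelated sources add in intensity (power), not in dB.
L_total = 10·log₁₀(10^(74.8/10) + 10^(80.1/10)) = 10·log₁₀(132500000) = 81.22 dB SPL.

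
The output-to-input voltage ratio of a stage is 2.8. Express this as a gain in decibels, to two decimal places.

Voltage is an amplitude quantity, so gain = 20·log₁₀(V_out/V_in).
20·log₁₀(2.8) = 8.94 dB.

8.94 dB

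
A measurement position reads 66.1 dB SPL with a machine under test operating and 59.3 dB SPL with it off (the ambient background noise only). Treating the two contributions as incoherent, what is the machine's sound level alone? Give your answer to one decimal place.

65.1 dB SPL

Subtract intensities: L_src = 10·log₁₀(10^(L_total/10) − 10^(L_bg/10)).
L_src = 10·log₁₀(10^(66.1/10) − 10^(59.3/10)) = 10·log₁₀(3223000) = 65.1 dB SPL.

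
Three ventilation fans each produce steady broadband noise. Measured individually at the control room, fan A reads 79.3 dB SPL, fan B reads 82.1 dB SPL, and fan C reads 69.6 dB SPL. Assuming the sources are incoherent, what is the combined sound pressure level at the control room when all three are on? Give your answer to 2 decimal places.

Uncorrelated sources add in intensity (power), not in dB.
L_total = 10·log₁₀(10^(79.3/10) + 10^(82.1/10) + 10^(69.6/10)) = 10·log₁₀(256400000) = 84.09 dB SPL.

84.09 dB SPL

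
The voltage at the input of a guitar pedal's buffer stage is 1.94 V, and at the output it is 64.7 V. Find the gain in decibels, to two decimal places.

For a voltage ratio, dB = 20·log₁₀(V₂/V₁).
20·log₁₀(64.7/1.94) = 20·log₁₀(33.35) = 30.46 dB.

30.46 dB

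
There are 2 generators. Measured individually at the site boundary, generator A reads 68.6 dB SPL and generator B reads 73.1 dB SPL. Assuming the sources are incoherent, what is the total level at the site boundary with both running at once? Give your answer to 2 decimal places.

Uncorrelated sources add in intensity (power), not in dB.
L_total = 10·log₁₀(10^(68.6/10) + 10^(73.1/10)) = 10·log₁₀(27660000) = 74.42 dB SPL.

74.42 dB SPL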